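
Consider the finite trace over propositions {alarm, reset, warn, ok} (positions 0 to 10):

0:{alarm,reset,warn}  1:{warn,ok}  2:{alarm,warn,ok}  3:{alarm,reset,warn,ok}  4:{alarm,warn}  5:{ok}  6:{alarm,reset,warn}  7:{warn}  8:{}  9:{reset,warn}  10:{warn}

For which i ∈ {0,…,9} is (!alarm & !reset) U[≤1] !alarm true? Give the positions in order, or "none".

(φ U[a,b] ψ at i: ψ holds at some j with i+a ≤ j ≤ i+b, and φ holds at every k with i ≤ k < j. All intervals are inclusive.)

1, 5, 7, 8, 9

Evaluate at each i in [0,9]:
  i=0: ✗ (lhs fails at k=0 before rhs at j=1)
  i=1: ✓ (rhs at j=1)
  i=2: ✗ (no rhs in [2,3])
  i=3: ✗ (no rhs in [3,4])
  i=4: ✗ (lhs fails at k=4 before rhs at j=5)
  i=5: ✓ (rhs at j=5)
  i=6: ✗ (lhs fails at k=6 before rhs at j=7)
  i=7: ✓ (rhs at j=7)
  i=8: ✓ (rhs at j=8)
  i=9: ✓ (rhs at j=9)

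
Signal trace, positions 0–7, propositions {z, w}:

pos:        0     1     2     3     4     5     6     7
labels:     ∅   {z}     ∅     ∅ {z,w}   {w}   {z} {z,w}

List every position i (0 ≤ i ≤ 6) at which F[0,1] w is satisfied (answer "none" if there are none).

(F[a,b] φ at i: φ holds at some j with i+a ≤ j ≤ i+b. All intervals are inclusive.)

Evaluate at each i in [0,6]:
  i=0: ✗ (none in [0,1])
  i=1: ✗ (none in [1,2])
  i=2: ✗ (none in [2,3])
  i=3: ✓ (witness j=4)
  i=4: ✓ (witness j=4)
  i=5: ✓ (witness j=5)
  i=6: ✓ (witness j=7)

3, 4, 5, 6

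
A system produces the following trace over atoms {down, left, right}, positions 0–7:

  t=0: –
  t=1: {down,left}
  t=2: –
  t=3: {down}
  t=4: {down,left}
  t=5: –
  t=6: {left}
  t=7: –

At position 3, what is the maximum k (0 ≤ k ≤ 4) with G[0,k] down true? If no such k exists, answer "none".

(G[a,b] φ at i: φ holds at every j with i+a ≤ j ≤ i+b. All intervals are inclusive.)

1

down must hold from j=3 onward; find where it first fails.
  j=3: holds
  j=4: holds
  j=5: fails
Holds on [3,4], so largest k = 1.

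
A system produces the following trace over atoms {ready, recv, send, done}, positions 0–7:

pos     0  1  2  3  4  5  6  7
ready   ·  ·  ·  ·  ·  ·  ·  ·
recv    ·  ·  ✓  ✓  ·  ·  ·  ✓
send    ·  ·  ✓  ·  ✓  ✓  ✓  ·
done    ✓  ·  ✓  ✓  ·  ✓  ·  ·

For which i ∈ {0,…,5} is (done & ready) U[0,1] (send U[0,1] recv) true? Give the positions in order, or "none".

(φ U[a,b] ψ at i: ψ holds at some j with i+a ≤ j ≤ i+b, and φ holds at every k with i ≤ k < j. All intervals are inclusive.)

Evaluate at each i in [0,5]:
  i=0: ✗ (no rhs in [0,1])
  i=1: ✗ (lhs fails at k=1 before rhs at j=2)
  i=2: ✓ (rhs at j=2)
  i=3: ✓ (rhs at j=3)
  i=4: ✗ (no rhs in [4,5])
  i=5: ✗ (lhs fails at k=5 before rhs at j=6)

2, 3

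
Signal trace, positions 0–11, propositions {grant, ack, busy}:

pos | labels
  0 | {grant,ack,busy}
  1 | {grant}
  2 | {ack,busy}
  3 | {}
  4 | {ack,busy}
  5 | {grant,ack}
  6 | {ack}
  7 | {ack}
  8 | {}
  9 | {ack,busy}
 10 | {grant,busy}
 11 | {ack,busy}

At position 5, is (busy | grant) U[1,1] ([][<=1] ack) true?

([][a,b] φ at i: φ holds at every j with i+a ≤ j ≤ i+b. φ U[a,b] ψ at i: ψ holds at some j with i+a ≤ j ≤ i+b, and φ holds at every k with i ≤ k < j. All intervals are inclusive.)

Need some j in [6,6] with [][<=1] ack, and (busy | grant) at every k in [5,j-1].
  j=6: [][<=1] ack holds; (busy | grant) holds at every k in [5,5] → satisfied.

Holds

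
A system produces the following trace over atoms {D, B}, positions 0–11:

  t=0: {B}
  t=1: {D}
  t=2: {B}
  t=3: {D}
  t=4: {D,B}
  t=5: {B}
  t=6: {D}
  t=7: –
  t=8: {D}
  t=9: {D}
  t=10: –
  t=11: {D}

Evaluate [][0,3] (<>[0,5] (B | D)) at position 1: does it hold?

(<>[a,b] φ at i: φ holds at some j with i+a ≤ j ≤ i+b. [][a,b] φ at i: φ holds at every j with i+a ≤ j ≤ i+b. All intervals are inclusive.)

True

Check <>[0,5] (B | D) at every j in [1,4]:
  j=1: holds (witness at 1)
  j=2: holds (witness at 2)
  j=3: holds (witness at 3)
  j=4: holds (witness at 4)
All positions satisfy it → formula holds.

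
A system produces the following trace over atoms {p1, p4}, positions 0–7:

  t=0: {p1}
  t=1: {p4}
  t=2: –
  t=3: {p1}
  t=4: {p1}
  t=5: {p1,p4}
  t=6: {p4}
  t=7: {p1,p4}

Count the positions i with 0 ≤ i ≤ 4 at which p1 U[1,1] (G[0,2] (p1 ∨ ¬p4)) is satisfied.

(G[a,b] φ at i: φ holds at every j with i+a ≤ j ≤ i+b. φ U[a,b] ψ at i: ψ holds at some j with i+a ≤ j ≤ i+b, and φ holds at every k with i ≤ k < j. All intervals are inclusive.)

Evaluate at each i in [0,4]:
  i=0: ✗ (no rhs in [1,1])
  i=1: ✗ (lhs fails at k=1 before rhs at j=2)
  i=2: ✗ (lhs fails at k=2 before rhs at j=3)
  i=3: ✗ (no rhs in [4,4])
  i=4: ✗ (no rhs in [5,5])
Positions where it holds: {} → 0.

0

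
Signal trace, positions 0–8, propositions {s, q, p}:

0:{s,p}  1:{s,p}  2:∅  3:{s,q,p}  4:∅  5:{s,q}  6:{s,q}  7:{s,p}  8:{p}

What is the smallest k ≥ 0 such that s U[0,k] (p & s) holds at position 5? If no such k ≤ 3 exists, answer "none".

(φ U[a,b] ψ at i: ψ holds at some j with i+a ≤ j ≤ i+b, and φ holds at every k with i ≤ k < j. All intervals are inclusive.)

2

Need earliest j ≥ 5 with (p & s), and s at every k in [5,j-1].
  j=5: rhs fails.
  j=6: rhs fails.
  j=7: rhs holds; lhs holds on [5,6]. k = 2.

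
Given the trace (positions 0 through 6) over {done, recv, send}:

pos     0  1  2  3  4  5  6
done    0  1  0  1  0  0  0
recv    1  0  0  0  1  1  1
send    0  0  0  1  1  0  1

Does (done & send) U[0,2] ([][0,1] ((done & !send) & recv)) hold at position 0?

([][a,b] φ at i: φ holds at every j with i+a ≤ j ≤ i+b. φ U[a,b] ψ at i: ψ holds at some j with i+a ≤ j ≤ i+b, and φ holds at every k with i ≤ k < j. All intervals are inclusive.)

Need some j in [0,2] with [][0,1] ((done & !send) & recv), and (done & send) at every k in [0,j-1].
  j=0: [][0,1] ((done & !send) & recv) — fails at 0.
  j=1: [][0,1] ((done & !send) & recv) — fails at 1.
  j=2: [][0,1] ((done & !send) & recv) — fails at 2.
No j in the window works → until fails.

False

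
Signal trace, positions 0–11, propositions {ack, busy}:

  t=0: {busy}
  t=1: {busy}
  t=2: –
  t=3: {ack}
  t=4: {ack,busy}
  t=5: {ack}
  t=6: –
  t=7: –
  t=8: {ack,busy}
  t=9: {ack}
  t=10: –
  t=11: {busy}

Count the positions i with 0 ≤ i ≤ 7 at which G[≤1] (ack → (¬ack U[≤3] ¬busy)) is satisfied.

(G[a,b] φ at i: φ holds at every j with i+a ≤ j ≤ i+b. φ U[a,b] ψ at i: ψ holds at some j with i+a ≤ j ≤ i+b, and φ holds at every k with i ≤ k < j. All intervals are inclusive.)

5

Evaluate at each i in [0,7]:
  i=0: ✓ (all of [0,1])
  i=1: ✓ (all of [1,2])
  i=2: ✓ (all of [2,3])
  i=3: ✗ (fails at j=4)
  i=4: ✗ (fails at j=4)
  i=5: ✓ (all of [5,6])
  i=6: ✓ (all of [6,7])
  i=7: ✗ (fails at j=8)
Positions where it holds: {0, 1, 2, 5, 6} → 5.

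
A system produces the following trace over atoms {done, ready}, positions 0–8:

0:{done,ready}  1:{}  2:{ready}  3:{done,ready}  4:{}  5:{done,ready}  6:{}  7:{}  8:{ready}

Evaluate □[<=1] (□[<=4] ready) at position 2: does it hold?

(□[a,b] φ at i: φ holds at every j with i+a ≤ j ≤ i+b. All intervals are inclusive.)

Does not hold

Check □[<=4] ready at every j in [2,3]:
  j=2: fails at 4
  j=3: fails at 4
Fails at j=2 → formula fails.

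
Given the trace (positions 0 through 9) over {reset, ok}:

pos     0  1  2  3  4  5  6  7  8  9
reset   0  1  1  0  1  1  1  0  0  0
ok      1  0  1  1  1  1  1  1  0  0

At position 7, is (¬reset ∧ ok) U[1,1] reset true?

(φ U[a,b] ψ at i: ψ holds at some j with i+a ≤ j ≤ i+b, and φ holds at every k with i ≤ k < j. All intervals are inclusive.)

No

Need some j in [8,8] with reset, and (¬reset ∧ ok) at every k in [7,j-1].
  j=8: reset false.
No j in the window works → until fails.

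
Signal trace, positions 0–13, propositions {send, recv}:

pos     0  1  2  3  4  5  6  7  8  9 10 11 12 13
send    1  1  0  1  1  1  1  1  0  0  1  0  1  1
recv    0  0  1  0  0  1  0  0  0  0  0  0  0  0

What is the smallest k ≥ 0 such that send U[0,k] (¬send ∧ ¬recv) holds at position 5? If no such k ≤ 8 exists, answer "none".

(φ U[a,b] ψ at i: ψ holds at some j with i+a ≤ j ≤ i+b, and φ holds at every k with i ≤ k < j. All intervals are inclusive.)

3

Need earliest j ≥ 5 with (¬send ∧ ¬recv), and send at every k in [5,j-1].
  j=5: rhs fails.
  j=6: rhs fails.
  j=7: rhs fails.
  j=8: rhs holds; lhs holds on [5,7]. k = 3.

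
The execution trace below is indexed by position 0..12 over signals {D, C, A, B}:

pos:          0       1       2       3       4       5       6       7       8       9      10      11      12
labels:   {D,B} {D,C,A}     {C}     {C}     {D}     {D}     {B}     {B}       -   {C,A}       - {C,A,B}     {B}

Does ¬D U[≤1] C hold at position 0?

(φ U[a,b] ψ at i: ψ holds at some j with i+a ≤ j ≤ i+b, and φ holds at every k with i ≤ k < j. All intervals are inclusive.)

No

Need some j in [0,1] with C, and ¬D at every k in [0,j-1].
  j=0: C false.
  j=1: C holds, but ¬D fails at k=0 → not this j.
No j in the window works → until fails.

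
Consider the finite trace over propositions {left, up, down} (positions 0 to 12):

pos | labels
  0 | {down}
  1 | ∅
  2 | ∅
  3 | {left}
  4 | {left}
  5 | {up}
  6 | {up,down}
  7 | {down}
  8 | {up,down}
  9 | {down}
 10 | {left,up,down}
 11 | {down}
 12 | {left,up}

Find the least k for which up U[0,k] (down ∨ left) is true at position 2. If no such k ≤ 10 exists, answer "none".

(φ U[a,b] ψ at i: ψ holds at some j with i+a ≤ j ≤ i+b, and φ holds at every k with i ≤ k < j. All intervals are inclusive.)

none

Need earliest j ≥ 2 with (down ∨ left), and up at every k in [2,j-1].
  j=2: rhs fails.
  j=3: rhs holds but lhs fails at k=2.
  j=4: rhs holds but lhs fails at k=2.
  j=5: rhs fails.
  j=6: rhs holds but lhs fails at k=2.
  j=7: rhs holds but lhs fails at k=2.
  j=8: rhs holds but lhs fails at k=2.
  j=9: rhs holds but lhs fails at k=2.
  j=10: rhs holds but lhs fails at k=2.
  j=11: rhs holds but lhs fails at k=2.
  j=12: rhs holds but lhs fails at k=2.
No witness within the range → none.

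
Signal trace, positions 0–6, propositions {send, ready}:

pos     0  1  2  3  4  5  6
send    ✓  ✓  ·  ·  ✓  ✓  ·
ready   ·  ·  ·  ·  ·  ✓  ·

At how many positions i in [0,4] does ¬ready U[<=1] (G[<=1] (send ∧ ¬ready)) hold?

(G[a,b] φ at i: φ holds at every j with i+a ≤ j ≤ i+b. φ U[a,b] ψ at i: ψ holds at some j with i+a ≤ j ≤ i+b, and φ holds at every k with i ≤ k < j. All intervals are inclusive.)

Evaluate at each i in [0,4]:
  i=0: ✓ (rhs at j=0)
  i=1: ✗ (no rhs in [1,2])
  i=2: ✗ (no rhs in [2,3])
  i=3: ✗ (no rhs in [3,4])
  i=4: ✗ (no rhs in [4,5])
Positions where it holds: {0} → 1.

1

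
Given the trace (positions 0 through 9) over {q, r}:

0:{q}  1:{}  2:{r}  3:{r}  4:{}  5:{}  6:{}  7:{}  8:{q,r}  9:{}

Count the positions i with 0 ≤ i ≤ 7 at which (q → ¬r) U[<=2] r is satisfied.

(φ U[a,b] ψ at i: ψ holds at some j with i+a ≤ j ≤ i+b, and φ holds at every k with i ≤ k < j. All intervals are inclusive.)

6

Evaluate at each i in [0,7]:
  i=0: ✓ (rhs at j=2; lhs holds on [0,1])
  i=1: ✓ (rhs at j=2; lhs holds on [1,1])
  i=2: ✓ (rhs at j=2)
  i=3: ✓ (rhs at j=3)
  i=4: ✗ (no rhs in [4,6])
  i=5: ✗ (no rhs in [5,7])
  i=6: ✓ (rhs at j=8; lhs holds on [6,7])
  i=7: ✓ (rhs at j=8; lhs holds on [7,7])
Positions where it holds: {0, 1, 2, 3, 6, 7} → 6.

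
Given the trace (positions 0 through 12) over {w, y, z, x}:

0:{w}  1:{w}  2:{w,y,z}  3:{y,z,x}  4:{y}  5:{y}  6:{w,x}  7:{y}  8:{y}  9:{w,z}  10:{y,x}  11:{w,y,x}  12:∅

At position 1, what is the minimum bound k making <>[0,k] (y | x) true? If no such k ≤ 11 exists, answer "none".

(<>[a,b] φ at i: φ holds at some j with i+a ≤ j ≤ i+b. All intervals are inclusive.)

Scan j = 1,2,… for (y | x):
  j=1: fails
  j=2: holds
First hit at j=2, so smallest k = 2-1 = 1.

1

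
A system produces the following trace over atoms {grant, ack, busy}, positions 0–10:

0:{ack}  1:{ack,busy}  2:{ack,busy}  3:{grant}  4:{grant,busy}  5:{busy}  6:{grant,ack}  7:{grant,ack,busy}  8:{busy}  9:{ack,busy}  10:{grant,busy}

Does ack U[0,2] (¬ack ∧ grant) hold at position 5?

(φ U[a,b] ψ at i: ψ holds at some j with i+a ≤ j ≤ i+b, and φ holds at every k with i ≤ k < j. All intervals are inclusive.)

Need some j in [5,7] with (¬ack ∧ grant), and ack at every k in [5,j-1].
  j=5: (¬ack ∧ grant) false.
  j=6: (¬ack ∧ grant) false.
  j=7: (¬ack ∧ grant) false.
No j in the window works → until fails.

Does not hold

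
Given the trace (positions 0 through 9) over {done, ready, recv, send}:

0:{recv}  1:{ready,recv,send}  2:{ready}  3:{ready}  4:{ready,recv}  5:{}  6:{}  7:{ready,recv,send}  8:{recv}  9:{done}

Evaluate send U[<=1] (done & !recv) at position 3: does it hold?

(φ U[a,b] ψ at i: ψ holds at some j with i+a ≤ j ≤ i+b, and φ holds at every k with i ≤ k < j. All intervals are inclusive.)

No

Need some j in [3,4] with (done & !recv), and send at every k in [3,j-1].
  j=3: (done & !recv) false.
  j=4: (done & !recv) false.
No j in the window works → until fails.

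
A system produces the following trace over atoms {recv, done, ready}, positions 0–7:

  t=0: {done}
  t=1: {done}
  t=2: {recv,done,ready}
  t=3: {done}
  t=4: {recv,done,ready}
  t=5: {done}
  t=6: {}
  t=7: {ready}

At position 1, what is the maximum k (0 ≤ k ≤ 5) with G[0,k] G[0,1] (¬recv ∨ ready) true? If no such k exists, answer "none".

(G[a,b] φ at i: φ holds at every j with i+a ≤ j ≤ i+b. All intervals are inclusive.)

G[0,1] (¬recv ∨ ready) must hold from j=1 onward; find where it first fails.
  j=1: holds
  j=2: holds
  j=3: holds
  j=4: holds
  j=5: holds
  j=6: holds
Holds through j=6; largest k = 5.

5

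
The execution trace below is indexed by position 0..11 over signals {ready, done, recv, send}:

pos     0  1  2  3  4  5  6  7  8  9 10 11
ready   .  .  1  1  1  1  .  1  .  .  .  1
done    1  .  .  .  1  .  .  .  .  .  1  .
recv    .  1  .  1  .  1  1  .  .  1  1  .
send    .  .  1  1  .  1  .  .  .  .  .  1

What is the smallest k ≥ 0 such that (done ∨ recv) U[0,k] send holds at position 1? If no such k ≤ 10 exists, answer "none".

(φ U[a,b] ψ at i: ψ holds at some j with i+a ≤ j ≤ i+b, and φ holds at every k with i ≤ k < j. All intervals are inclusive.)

1

Need earliest j ≥ 1 with send, and (done ∨ recv) at every k in [1,j-1].
  j=1: rhs fails.
  j=2: rhs holds; lhs holds on [1,1]. k = 1.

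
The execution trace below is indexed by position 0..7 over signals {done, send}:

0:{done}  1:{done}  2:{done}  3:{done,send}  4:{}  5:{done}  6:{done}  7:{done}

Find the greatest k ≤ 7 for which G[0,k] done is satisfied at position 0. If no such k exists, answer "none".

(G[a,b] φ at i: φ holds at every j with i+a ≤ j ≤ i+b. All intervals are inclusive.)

done must hold from j=0 onward; find where it first fails.
  j=0: holds
  j=1: holds
  j=2: holds
  j=3: holds
  j=4: fails
Holds on [0,3], so largest k = 3.

3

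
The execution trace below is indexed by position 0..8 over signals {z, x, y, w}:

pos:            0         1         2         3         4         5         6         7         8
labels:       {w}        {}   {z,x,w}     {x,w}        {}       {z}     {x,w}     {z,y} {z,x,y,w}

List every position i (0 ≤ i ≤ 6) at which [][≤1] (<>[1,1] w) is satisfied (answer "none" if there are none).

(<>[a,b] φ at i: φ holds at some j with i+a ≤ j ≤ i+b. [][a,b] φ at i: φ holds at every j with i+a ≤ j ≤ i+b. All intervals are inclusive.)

Evaluate at each i in [0,6]:
  i=0: ✗ (fails at j=0)
  i=1: ✓ (all of [1,2])
  i=2: ✗ (fails at j=3)
  i=3: ✗ (fails at j=3)
  i=4: ✗ (fails at j=4)
  i=5: ✗ (fails at j=6)
  i=6: ✗ (fails at j=6)

1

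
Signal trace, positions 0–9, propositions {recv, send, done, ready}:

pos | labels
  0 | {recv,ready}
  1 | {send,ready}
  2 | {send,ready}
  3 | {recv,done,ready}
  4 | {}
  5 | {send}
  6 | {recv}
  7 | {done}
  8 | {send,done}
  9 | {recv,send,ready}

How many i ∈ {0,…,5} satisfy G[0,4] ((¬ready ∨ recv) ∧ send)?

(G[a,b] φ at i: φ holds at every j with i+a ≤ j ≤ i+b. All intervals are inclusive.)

Evaluate at each i in [0,5]:
  i=0: ✗ (fails at j=0)
  i=1: ✗ (fails at j=1)
  i=2: ✗ (fails at j=2)
  i=3: ✗ (fails at j=3)
  i=4: ✗ (fails at j=4)
  i=5: ✗ (fails at j=6)
Positions where it holds: {} → 0.

0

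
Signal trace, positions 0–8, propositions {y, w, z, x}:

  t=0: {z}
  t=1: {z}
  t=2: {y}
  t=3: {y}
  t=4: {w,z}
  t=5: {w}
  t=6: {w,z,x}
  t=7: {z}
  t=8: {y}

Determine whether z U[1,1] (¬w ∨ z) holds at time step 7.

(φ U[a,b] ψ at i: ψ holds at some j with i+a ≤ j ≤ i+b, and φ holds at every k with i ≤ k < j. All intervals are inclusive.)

True

Need some j in [8,8] with (¬w ∨ z), and z at every k in [7,j-1].
  j=8: (¬w ∨ z) holds; z holds at every k in [7,7] → satisfied.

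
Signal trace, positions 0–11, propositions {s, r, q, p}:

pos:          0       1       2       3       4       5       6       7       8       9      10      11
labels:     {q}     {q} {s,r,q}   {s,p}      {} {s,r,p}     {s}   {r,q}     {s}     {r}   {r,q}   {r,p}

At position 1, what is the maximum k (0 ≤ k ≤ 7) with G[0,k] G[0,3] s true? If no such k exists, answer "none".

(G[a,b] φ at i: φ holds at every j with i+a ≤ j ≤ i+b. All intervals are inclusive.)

G[0,3] s must hold from j=1 onward; find where it first fails.
  j=1: fails → no k works.

none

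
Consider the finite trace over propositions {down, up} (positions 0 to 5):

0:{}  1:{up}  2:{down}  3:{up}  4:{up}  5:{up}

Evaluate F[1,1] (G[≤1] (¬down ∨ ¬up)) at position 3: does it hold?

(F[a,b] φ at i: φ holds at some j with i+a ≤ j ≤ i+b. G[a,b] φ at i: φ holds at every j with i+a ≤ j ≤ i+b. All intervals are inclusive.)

Check G[≤1] (¬down ∨ ¬up) at each j in [4,4]:
  j=4: holds on [4,5]
Found at j=4 → formula holds.

Holds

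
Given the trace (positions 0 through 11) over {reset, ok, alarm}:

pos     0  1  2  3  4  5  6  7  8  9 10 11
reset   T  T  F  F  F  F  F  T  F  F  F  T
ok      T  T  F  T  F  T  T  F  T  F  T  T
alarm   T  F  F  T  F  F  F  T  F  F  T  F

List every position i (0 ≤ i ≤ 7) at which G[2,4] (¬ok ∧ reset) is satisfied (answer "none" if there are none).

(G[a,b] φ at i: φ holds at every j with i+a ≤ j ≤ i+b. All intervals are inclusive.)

Evaluate at each i in [0,7]:
  i=0: ✗ (fails at j=2)
  i=1: ✗ (fails at j=3)
  i=2: ✗ (fails at j=4)
  i=3: ✗ (fails at j=5)
  i=4: ✗ (fails at j=6)
  i=5: ✗ (fails at j=8)
  i=6: ✗ (fails at j=8)
  i=7: ✗ (fails at j=9)

none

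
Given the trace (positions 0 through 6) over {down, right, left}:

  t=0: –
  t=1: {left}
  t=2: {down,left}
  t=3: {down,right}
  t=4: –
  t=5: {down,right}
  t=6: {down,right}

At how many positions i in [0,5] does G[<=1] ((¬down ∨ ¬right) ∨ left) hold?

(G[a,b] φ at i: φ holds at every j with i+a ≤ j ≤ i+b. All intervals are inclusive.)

2

Evaluate at each i in [0,5]:
  i=0: ✓ (all of [0,1])
  i=1: ✓ (all of [1,2])
  i=2: ✗ (fails at j=3)
  i=3: ✗ (fails at j=3)
  i=4: ✗ (fails at j=5)
  i=5: ✗ (fails at j=5)
Positions where it holds: {0, 1} → 2.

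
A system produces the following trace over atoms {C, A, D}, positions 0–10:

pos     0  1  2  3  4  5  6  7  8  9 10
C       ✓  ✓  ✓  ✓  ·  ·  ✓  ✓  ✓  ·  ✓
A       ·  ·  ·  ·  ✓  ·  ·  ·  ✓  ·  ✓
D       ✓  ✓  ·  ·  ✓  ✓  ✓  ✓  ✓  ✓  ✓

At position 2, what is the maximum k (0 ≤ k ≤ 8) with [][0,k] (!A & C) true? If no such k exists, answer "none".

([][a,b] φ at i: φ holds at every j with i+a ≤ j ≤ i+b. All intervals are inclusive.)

1

(!A & C) must hold from j=2 onward; find where it first fails.
  j=2: holds
  j=3: holds
  j=4: fails
Holds on [2,3], so largest k = 1.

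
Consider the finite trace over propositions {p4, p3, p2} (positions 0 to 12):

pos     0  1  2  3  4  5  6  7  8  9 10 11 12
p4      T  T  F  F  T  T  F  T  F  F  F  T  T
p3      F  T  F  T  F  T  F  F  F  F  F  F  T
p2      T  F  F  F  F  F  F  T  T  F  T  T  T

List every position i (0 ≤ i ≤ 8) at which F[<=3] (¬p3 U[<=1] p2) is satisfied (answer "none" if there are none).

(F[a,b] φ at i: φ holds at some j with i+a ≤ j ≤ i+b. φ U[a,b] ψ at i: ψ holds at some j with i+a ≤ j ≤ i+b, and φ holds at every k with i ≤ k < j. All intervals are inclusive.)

Evaluate at each i in [0,8]:
  i=0: ✓ (witness j=0)
  i=1: ✗ (none in [1,4])
  i=2: ✗ (none in [2,5])
  i=3: ✓ (witness j=6)
  i=4: ✓ (witness j=6)
  i=5: ✓ (witness j=6)
  i=6: ✓ (witness j=6)
  i=7: ✓ (witness j=7)
  i=8: ✓ (witness j=8)

0, 3, 4, 5, 6, 7, 8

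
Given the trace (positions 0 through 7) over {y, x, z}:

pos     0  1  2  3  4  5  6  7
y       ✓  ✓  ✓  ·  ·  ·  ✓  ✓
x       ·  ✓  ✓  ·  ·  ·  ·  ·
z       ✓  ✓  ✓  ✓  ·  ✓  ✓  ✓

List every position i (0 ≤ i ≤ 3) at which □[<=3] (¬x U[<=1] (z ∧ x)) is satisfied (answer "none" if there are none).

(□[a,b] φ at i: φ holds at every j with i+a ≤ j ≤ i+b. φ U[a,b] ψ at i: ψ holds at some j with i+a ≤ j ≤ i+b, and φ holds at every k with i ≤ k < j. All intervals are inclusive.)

none

Evaluate at each i in [0,3]:
  i=0: ✗ (fails at j=3)
  i=1: ✗ (fails at j=3)
  i=2: ✗ (fails at j=3)
  i=3: ✗ (fails at j=3)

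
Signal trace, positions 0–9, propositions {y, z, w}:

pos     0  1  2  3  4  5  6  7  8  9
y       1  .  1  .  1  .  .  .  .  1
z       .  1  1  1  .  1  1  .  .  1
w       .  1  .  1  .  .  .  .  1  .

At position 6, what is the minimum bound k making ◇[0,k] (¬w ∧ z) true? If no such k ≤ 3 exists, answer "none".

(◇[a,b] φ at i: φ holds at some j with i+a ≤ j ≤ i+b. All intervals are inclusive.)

Scan j = 6,7,… for (¬w ∧ z):
  j=6: holds
First hit at j=6, so smallest k = 6-6 = 0.

0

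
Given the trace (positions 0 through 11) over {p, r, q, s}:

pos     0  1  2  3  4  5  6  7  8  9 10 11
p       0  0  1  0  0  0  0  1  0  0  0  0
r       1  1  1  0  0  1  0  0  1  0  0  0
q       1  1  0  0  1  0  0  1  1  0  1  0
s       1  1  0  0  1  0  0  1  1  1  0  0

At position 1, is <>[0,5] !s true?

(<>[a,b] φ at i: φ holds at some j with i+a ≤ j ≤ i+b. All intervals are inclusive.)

Check !s at each j in [1,6]:
  j=1: false
  j=2: true
  j=3: true
  j=4: false
  j=5: true
  j=6: true
Found at j=2 → formula holds.

Yes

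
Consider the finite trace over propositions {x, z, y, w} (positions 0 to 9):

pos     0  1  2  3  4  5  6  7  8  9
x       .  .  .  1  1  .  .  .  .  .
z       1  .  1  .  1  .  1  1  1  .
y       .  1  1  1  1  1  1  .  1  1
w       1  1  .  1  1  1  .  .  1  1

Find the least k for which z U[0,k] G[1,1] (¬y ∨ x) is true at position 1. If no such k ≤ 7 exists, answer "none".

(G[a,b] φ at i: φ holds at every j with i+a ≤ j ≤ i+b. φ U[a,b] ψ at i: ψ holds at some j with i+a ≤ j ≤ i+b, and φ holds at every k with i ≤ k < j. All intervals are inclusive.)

none

Need earliest j ≥ 1 with G[1,1] (¬y ∨ x), and z at every k in [1,j-1].
  j=1: rhs fails.
  j=2: rhs holds but lhs fails at k=1.
  j=3: rhs holds but lhs fails at k=1.
  j=4: rhs fails.
  j=5: rhs fails.
  j=6: rhs holds but lhs fails at k=1.
  j=7: rhs fails.
  j=8: rhs fails.
No witness within the range → none.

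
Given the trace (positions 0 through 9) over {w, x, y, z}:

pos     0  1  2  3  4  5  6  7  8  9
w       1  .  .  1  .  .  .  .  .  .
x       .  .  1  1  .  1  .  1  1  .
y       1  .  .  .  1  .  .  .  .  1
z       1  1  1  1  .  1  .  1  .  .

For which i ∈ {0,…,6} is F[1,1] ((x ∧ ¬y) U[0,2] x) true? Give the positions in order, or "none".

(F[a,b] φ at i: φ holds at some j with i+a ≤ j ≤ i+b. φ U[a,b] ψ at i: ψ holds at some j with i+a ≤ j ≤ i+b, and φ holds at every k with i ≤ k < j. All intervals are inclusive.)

1, 2, 4, 6

Evaluate at each i in [0,6]:
  i=0: ✗ (none in [1,1])
  i=1: ✓ (witness j=2)
  i=2: ✓ (witness j=3)
  i=3: ✗ (none in [4,4])
  i=4: ✓ (witness j=5)
  i=5: ✗ (none in [6,6])
  i=6: ✓ (witness j=7)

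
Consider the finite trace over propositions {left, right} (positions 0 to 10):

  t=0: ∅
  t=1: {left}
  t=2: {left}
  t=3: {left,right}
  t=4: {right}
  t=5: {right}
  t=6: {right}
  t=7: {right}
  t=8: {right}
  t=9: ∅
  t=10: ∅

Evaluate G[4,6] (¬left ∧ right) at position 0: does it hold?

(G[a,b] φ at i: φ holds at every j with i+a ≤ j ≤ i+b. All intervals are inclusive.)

Check (¬left ∧ right) at every j in [4,6]:
  j=4: true
  j=5: true
  j=6: true
All positions satisfy it → formula holds.

Holds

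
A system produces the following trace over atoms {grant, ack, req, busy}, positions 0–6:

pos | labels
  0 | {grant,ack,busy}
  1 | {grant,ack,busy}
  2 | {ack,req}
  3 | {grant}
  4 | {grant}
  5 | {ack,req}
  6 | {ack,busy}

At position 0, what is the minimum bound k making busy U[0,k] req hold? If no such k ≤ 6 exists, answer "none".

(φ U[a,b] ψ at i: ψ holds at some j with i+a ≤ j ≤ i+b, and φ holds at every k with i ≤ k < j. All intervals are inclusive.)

Need earliest j ≥ 0 with req, and busy at every k in [0,j-1].
  j=0: rhs fails.
  j=1: rhs fails.
  j=2: rhs holds; lhs holds on [0,1]. k = 2.

2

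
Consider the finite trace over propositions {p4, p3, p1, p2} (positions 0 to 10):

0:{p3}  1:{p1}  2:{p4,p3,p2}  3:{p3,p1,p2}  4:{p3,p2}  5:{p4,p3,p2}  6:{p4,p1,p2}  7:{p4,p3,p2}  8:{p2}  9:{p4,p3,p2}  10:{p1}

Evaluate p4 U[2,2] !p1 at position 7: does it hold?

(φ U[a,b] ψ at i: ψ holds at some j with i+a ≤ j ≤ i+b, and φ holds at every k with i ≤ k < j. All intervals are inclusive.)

False

Need some j in [9,9] with !p1, and p4 at every k in [7,j-1].
  j=9: !p1 holds, but p4 fails at k=8 → not this j.
No j in the window works → until fails.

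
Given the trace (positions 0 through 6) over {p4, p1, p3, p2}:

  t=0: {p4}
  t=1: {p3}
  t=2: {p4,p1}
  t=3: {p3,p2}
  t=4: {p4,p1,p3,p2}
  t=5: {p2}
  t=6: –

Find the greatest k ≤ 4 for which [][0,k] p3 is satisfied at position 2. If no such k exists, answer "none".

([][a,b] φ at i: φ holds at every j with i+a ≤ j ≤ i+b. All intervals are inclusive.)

p3 must hold from j=2 onward; find where it first fails.
  j=2: fails → no k works.

none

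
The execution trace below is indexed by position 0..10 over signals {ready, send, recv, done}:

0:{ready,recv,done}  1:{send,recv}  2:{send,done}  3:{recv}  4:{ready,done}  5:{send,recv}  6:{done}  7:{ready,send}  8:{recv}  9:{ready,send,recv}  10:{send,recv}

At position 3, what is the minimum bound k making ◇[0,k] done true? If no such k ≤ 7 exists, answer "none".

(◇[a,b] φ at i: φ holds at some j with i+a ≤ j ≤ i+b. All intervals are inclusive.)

1

Scan j = 3,4,… for done:
  j=3: fails
  j=4: holds
First hit at j=4, so smallest k = 4-3 = 1.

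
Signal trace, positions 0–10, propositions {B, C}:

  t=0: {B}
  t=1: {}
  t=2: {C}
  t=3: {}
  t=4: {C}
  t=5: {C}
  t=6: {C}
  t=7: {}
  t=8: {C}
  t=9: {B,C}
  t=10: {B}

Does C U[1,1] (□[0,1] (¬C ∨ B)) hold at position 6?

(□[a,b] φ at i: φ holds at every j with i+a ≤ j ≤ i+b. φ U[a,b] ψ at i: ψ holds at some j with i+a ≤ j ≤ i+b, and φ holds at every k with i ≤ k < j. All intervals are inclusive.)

Need some j in [7,7] with □[0,1] (¬C ∨ B), and C at every k in [6,j-1].
  j=7: □[0,1] (¬C ∨ B) — fails at 8.
No j in the window works → until fails.

Does not hold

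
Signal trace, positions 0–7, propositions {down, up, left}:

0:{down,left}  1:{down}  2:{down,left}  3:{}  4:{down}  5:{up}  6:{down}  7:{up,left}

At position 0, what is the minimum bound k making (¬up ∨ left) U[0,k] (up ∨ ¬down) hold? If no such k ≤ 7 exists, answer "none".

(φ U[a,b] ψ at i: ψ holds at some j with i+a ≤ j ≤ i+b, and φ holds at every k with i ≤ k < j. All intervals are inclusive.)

Need earliest j ≥ 0 with (up ∨ ¬down), and (¬up ∨ left) at every k in [0,j-1].
  j=0: rhs fails.
  j=1: rhs fails.
  j=2: rhs fails.
  j=3: rhs holds; lhs holds on [0,2]. k = 3.

3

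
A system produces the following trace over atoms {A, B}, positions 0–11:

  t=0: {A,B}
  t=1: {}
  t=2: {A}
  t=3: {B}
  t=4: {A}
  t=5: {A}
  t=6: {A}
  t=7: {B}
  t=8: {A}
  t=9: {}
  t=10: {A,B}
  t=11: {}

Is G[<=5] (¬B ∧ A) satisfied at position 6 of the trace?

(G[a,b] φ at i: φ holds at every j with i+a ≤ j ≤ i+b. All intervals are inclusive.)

No

Check (¬B ∧ A) at every j in [6,11]:
  j=6: true
  j=7: false
  j=8: true
  j=9: false
  j=10: false
  j=11: false
Fails at j=7 → formula fails.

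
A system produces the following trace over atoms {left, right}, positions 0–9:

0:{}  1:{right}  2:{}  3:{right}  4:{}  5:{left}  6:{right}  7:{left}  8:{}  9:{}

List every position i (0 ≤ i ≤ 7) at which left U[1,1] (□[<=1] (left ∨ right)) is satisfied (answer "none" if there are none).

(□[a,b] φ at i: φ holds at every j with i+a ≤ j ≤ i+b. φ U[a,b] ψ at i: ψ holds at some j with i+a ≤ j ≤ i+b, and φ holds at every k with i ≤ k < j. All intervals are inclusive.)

5

Evaluate at each i in [0,7]:
  i=0: ✗ (no rhs in [1,1])
  i=1: ✗ (no rhs in [2,2])
  i=2: ✗ (no rhs in [3,3])
  i=3: ✗ (no rhs in [4,4])
  i=4: ✗ (lhs fails at k=4 before rhs at j=5)
  i=5: ✓ (rhs at j=6; lhs holds on [5,5])
  i=6: ✗ (no rhs in [7,7])
  i=7: ✗ (no rhs in [8,8])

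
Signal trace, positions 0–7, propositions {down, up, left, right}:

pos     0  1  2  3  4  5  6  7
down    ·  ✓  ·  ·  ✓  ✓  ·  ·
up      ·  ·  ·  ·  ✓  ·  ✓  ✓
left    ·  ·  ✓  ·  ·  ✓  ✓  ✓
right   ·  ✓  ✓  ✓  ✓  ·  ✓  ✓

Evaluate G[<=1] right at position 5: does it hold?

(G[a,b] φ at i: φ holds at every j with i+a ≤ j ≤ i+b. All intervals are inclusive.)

Check right at every j in [5,6]:
  j=5: false
  j=6: true
Fails at j=5 → formula fails.

No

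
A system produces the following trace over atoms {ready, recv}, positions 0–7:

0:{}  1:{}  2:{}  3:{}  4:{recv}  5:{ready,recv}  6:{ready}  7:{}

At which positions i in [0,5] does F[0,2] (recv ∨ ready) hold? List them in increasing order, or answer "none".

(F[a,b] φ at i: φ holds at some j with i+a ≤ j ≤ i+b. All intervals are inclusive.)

2, 3, 4, 5

Evaluate at each i in [0,5]:
  i=0: ✗ (none in [0,2])
  i=1: ✗ (none in [1,3])
  i=2: ✓ (witness j=4)
  i=3: ✓ (witness j=4)
  i=4: ✓ (witness j=4)
  i=5: ✓ (witness j=5)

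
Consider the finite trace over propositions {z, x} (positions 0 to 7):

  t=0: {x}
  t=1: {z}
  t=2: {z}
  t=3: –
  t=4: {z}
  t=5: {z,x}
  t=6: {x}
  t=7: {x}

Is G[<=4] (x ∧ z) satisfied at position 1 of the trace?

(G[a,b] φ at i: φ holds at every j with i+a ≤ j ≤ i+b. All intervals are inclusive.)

No

Check (x ∧ z) at every j in [1,5]:
  j=1: false
  j=2: false
  j=3: false
  j=4: false
  j=5: true
Fails at j=1 → formula fails.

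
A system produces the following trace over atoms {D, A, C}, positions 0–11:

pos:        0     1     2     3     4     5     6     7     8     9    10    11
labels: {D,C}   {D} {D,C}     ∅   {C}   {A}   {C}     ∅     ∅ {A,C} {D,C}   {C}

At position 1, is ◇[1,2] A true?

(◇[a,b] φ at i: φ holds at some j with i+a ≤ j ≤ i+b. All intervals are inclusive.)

Check A at each j in [2,3]:
  j=2: false
  j=3: false
No position in the window satisfies it → formula fails.

False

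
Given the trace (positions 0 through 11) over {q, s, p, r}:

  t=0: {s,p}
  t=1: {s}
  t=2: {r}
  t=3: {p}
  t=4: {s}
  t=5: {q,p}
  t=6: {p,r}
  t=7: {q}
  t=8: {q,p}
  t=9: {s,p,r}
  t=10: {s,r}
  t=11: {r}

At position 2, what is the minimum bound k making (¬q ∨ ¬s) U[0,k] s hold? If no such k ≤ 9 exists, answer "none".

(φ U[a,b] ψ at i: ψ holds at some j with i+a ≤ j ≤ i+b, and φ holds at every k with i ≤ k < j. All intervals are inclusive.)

Need earliest j ≥ 2 with s, and (¬q ∨ ¬s) at every k in [2,j-1].
  j=2: rhs fails.
  j=3: rhs fails.
  j=4: rhs holds; lhs holds on [2,3]. k = 2.

2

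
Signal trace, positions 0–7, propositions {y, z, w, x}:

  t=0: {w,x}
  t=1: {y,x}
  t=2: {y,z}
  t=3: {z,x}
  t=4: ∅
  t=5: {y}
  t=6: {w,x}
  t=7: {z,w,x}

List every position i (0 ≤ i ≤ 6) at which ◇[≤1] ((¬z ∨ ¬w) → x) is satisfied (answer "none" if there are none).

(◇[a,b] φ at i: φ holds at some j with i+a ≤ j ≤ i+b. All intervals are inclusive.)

Evaluate at each i in [0,6]:
  i=0: ✓ (witness j=0)
  i=1: ✓ (witness j=1)
  i=2: ✓ (witness j=3)
  i=3: ✓ (witness j=3)
  i=4: ✗ (none in [4,5])
  i=5: ✓ (witness j=6)
  i=6: ✓ (witness j=6)

0, 1, 2, 3, 5, 6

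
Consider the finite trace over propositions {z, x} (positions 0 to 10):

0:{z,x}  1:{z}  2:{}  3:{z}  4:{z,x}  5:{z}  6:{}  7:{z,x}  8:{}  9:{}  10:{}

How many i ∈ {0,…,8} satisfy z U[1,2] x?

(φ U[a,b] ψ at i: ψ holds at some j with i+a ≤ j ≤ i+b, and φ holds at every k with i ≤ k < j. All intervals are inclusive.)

Evaluate at each i in [0,8]:
  i=0: ✗ (no rhs in [1,2])
  i=1: ✗ (no rhs in [2,3])
  i=2: ✗ (lhs fails at k=2 before rhs at j=4)
  i=3: ✓ (rhs at j=4; lhs holds on [3,3])
  i=4: ✗ (no rhs in [5,6])
  i=5: ✗ (lhs fails at k=6 before rhs at j=7)
  i=6: ✗ (lhs fails at k=6 before rhs at j=7)
  i=7: ✗ (no rhs in [8,9])
  i=8: ✗ (no rhs in [9,10])
Positions where it holds: {3} → 1.

1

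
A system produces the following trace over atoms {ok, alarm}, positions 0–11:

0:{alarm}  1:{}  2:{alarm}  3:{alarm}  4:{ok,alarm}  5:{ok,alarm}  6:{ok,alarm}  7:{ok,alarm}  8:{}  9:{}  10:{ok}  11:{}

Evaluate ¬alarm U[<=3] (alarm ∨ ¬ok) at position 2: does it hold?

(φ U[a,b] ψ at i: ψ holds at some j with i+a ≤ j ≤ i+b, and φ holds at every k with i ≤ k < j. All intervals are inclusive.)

Need some j in [2,5] with (alarm ∨ ¬ok), and ¬alarm at every k in [2,j-1].
  j=2: (alarm ∨ ¬ok) holds; no prefix to check → satisfied.

Holds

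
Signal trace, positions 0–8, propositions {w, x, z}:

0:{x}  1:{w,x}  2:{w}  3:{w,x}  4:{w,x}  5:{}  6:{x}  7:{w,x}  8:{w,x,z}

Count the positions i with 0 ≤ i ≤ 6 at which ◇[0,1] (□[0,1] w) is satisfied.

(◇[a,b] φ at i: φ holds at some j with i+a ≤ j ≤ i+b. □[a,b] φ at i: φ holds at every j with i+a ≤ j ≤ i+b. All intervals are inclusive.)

Evaluate at each i in [0,6]:
  i=0: ✓ (witness j=1)
  i=1: ✓ (witness j=1)
  i=2: ✓ (witness j=2)
  i=3: ✓ (witness j=3)
  i=4: ✗ (none in [4,5])
  i=5: ✗ (none in [5,6])
  i=6: ✓ (witness j=7)
Positions where it holds: {0, 1, 2, 3, 6} → 5.

5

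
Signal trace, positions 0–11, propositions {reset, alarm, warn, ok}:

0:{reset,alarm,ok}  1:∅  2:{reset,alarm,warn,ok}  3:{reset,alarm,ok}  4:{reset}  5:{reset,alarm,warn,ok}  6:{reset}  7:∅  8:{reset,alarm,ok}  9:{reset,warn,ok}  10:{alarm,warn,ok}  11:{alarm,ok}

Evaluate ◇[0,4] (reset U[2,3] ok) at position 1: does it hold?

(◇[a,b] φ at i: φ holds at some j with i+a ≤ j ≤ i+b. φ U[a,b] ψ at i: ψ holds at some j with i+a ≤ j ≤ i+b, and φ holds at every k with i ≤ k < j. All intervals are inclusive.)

Yes

Check (reset U[2,3] ok) at each j in [1,5]:
  j=1: fails
  j=2: holds
  j=3: holds
  j=4: fails
  j=5: fails
Found at j=2 → formula holds.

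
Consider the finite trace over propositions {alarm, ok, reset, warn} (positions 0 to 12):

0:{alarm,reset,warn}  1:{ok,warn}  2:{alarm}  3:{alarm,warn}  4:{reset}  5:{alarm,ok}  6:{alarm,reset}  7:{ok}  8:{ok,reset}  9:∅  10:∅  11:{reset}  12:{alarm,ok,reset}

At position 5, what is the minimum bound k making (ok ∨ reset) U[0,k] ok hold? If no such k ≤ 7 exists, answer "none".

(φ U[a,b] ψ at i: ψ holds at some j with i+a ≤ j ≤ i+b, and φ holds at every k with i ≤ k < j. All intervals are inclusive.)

Need earliest j ≥ 5 with ok, and (ok ∨ reset) at every k in [5,j-1].
  j=5: rhs holds (empty prefix). k = 0.

0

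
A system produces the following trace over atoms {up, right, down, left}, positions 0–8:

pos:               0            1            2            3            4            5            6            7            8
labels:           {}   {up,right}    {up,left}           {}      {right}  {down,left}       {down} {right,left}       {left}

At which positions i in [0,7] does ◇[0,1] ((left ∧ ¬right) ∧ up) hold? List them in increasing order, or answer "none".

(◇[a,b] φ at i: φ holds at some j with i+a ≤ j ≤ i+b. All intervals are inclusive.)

1, 2

Evaluate at each i in [0,7]:
  i=0: ✗ (none in [0,1])
  i=1: ✓ (witness j=2)
  i=2: ✓ (witness j=2)
  i=3: ✗ (none in [3,4])
  i=4: ✗ (none in [4,5])
  i=5: ✗ (none in [5,6])
  i=6: ✗ (none in [6,7])
  i=7: ✗ (none in [7,8])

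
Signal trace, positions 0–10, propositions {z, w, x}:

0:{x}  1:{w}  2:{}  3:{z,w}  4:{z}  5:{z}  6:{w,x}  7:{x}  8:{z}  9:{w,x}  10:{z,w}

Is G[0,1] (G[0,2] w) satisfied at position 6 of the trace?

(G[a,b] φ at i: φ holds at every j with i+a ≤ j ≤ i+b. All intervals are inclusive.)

Check G[0,2] w at every j in [6,7]:
  j=6: fails at 7
  j=7: fails at 7
Fails at j=6 → formula fails.

No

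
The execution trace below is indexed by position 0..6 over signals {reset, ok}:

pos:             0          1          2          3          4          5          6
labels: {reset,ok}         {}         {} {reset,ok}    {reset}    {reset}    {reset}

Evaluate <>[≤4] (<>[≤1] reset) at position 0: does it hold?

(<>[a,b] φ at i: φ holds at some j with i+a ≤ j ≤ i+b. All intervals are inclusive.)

Check <>[≤1] reset at each j in [0,4]:
  j=0: holds (witness at 0)
  j=1: fails (none in [1,2])
  j=2: holds (witness at 3)
  j=3: holds (witness at 3)
  j=4: holds (witness at 4)
Found at j=0 → formula holds.

Holds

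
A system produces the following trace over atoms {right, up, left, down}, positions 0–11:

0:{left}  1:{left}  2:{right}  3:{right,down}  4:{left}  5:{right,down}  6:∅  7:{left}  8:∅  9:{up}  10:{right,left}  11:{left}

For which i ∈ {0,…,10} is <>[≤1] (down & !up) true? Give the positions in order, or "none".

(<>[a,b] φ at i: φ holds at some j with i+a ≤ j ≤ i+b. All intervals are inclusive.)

Evaluate at each i in [0,10]:
  i=0: ✗ (none in [0,1])
  i=1: ✗ (none in [1,2])
  i=2: ✓ (witness j=3)
  i=3: ✓ (witness j=3)
  i=4: ✓ (witness j=5)
  i=5: ✓ (witness j=5)
  i=6: ✗ (none in [6,7])
  i=7: ✗ (none in [7,8])
  i=8: ✗ (none in [8,9])
  i=9: ✗ (none in [9,10])
  i=10: ✗ (none in [10,11])

2, 3, 4, 5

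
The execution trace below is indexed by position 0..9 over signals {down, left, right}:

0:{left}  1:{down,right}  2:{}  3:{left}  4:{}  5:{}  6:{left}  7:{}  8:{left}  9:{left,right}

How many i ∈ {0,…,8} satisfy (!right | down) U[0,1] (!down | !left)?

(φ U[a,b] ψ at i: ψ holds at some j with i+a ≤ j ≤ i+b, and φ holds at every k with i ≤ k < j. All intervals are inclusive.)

9

Evaluate at each i in [0,8]:
  i=0: ✓ (rhs at j=0)
  i=1: ✓ (rhs at j=1)
  i=2: ✓ (rhs at j=2)
  i=3: ✓ (rhs at j=3)
  i=4: ✓ (rhs at j=4)
  i=5: ✓ (rhs at j=5)
  i=6: ✓ (rhs at j=6)
  i=7: ✓ (rhs at j=7)
  i=8: ✓ (rhs at j=8)
Positions where it holds: {0, 1, 2, 3, 4, 5, 6, 7, 8} → 9.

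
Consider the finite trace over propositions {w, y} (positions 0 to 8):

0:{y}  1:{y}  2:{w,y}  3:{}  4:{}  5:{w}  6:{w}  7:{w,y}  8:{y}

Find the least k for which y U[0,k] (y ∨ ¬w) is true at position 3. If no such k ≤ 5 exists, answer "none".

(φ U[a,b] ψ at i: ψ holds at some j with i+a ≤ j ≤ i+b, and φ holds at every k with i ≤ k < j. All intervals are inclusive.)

Need earliest j ≥ 3 with (y ∨ ¬w), and y at every k in [3,j-1].
  j=3: rhs holds (empty prefix). k = 0.

0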